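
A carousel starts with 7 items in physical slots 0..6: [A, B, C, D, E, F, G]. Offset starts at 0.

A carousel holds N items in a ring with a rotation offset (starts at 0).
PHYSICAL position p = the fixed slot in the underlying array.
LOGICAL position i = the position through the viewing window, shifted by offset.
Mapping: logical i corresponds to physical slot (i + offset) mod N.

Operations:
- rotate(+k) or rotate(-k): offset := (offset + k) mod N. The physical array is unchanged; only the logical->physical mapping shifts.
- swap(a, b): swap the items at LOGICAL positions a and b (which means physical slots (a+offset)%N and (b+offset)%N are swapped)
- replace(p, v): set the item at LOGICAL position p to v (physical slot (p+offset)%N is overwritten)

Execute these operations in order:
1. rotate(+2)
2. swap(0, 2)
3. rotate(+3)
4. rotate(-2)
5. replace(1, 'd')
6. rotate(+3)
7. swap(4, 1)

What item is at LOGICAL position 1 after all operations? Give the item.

After op 1 (rotate(+2)): offset=2, physical=[A,B,C,D,E,F,G], logical=[C,D,E,F,G,A,B]
After op 2 (swap(0, 2)): offset=2, physical=[A,B,E,D,C,F,G], logical=[E,D,C,F,G,A,B]
After op 3 (rotate(+3)): offset=5, physical=[A,B,E,D,C,F,G], logical=[F,G,A,B,E,D,C]
After op 4 (rotate(-2)): offset=3, physical=[A,B,E,D,C,F,G], logical=[D,C,F,G,A,B,E]
After op 5 (replace(1, 'd')): offset=3, physical=[A,B,E,D,d,F,G], logical=[D,d,F,G,A,B,E]
After op 6 (rotate(+3)): offset=6, physical=[A,B,E,D,d,F,G], logical=[G,A,B,E,D,d,F]
After op 7 (swap(4, 1)): offset=6, physical=[D,B,E,A,d,F,G], logical=[G,D,B,E,A,d,F]

Answer: D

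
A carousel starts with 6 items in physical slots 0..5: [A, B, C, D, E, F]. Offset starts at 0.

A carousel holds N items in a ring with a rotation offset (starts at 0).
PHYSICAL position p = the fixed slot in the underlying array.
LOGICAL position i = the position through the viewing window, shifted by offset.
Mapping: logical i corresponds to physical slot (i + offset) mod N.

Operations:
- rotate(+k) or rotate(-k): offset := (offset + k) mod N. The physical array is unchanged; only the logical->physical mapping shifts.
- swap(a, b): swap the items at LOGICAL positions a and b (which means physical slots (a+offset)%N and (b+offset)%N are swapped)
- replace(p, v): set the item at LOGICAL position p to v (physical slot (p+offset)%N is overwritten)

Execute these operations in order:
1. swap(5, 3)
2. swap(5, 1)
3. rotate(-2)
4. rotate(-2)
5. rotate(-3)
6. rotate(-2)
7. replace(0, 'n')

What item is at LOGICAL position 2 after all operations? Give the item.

Answer: B

Derivation:
After op 1 (swap(5, 3)): offset=0, physical=[A,B,C,F,E,D], logical=[A,B,C,F,E,D]
After op 2 (swap(5, 1)): offset=0, physical=[A,D,C,F,E,B], logical=[A,D,C,F,E,B]
After op 3 (rotate(-2)): offset=4, physical=[A,D,C,F,E,B], logical=[E,B,A,D,C,F]
After op 4 (rotate(-2)): offset=2, physical=[A,D,C,F,E,B], logical=[C,F,E,B,A,D]
After op 5 (rotate(-3)): offset=5, physical=[A,D,C,F,E,B], logical=[B,A,D,C,F,E]
After op 6 (rotate(-2)): offset=3, physical=[A,D,C,F,E,B], logical=[F,E,B,A,D,C]
After op 7 (replace(0, 'n')): offset=3, physical=[A,D,C,n,E,B], logical=[n,E,B,A,D,C]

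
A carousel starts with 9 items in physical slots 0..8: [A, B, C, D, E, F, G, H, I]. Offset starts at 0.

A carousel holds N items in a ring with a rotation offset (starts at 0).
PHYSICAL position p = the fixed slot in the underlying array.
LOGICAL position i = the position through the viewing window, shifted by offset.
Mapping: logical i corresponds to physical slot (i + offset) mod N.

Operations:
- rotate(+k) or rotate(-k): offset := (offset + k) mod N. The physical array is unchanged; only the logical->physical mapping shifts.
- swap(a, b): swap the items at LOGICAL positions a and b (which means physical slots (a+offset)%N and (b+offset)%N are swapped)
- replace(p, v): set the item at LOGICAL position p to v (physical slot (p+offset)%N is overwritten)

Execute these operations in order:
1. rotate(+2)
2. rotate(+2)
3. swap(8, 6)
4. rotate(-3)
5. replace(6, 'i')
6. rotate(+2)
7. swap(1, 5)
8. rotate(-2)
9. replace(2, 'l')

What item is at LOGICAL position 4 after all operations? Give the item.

After op 1 (rotate(+2)): offset=2, physical=[A,B,C,D,E,F,G,H,I], logical=[C,D,E,F,G,H,I,A,B]
After op 2 (rotate(+2)): offset=4, physical=[A,B,C,D,E,F,G,H,I], logical=[E,F,G,H,I,A,B,C,D]
After op 3 (swap(8, 6)): offset=4, physical=[A,D,C,B,E,F,G,H,I], logical=[E,F,G,H,I,A,D,C,B]
After op 4 (rotate(-3)): offset=1, physical=[A,D,C,B,E,F,G,H,I], logical=[D,C,B,E,F,G,H,I,A]
After op 5 (replace(6, 'i')): offset=1, physical=[A,D,C,B,E,F,G,i,I], logical=[D,C,B,E,F,G,i,I,A]
After op 6 (rotate(+2)): offset=3, physical=[A,D,C,B,E,F,G,i,I], logical=[B,E,F,G,i,I,A,D,C]
After op 7 (swap(1, 5)): offset=3, physical=[A,D,C,B,I,F,G,i,E], logical=[B,I,F,G,i,E,A,D,C]
After op 8 (rotate(-2)): offset=1, physical=[A,D,C,B,I,F,G,i,E], logical=[D,C,B,I,F,G,i,E,A]
After op 9 (replace(2, 'l')): offset=1, physical=[A,D,C,l,I,F,G,i,E], logical=[D,C,l,I,F,G,i,E,A]

Answer: F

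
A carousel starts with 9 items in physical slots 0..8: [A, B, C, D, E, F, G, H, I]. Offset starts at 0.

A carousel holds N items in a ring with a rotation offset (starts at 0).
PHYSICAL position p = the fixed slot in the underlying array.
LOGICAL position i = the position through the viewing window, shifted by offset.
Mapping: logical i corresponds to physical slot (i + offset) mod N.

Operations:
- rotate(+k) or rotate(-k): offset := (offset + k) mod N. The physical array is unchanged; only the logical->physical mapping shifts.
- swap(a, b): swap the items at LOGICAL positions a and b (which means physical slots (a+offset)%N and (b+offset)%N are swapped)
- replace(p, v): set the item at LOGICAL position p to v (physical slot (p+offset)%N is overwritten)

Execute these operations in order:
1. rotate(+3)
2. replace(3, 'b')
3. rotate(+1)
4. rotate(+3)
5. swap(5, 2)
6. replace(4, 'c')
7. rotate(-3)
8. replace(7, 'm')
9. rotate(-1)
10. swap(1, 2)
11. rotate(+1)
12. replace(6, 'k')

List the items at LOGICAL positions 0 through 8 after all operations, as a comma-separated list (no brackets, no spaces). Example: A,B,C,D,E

After op 1 (rotate(+3)): offset=3, physical=[A,B,C,D,E,F,G,H,I], logical=[D,E,F,G,H,I,A,B,C]
After op 2 (replace(3, 'b')): offset=3, physical=[A,B,C,D,E,F,b,H,I], logical=[D,E,F,b,H,I,A,B,C]
After op 3 (rotate(+1)): offset=4, physical=[A,B,C,D,E,F,b,H,I], logical=[E,F,b,H,I,A,B,C,D]
After op 4 (rotate(+3)): offset=7, physical=[A,B,C,D,E,F,b,H,I], logical=[H,I,A,B,C,D,E,F,b]
After op 5 (swap(5, 2)): offset=7, physical=[D,B,C,A,E,F,b,H,I], logical=[H,I,D,B,C,A,E,F,b]
After op 6 (replace(4, 'c')): offset=7, physical=[D,B,c,A,E,F,b,H,I], logical=[H,I,D,B,c,A,E,F,b]
After op 7 (rotate(-3)): offset=4, physical=[D,B,c,A,E,F,b,H,I], logical=[E,F,b,H,I,D,B,c,A]
After op 8 (replace(7, 'm')): offset=4, physical=[D,B,m,A,E,F,b,H,I], logical=[E,F,b,H,I,D,B,m,A]
After op 9 (rotate(-1)): offset=3, physical=[D,B,m,A,E,F,b,H,I], logical=[A,E,F,b,H,I,D,B,m]
After op 10 (swap(1, 2)): offset=3, physical=[D,B,m,A,F,E,b,H,I], logical=[A,F,E,b,H,I,D,B,m]
After op 11 (rotate(+1)): offset=4, physical=[D,B,m,A,F,E,b,H,I], logical=[F,E,b,H,I,D,B,m,A]
After op 12 (replace(6, 'k')): offset=4, physical=[D,k,m,A,F,E,b,H,I], logical=[F,E,b,H,I,D,k,m,A]

Answer: F,E,b,H,I,D,k,m,A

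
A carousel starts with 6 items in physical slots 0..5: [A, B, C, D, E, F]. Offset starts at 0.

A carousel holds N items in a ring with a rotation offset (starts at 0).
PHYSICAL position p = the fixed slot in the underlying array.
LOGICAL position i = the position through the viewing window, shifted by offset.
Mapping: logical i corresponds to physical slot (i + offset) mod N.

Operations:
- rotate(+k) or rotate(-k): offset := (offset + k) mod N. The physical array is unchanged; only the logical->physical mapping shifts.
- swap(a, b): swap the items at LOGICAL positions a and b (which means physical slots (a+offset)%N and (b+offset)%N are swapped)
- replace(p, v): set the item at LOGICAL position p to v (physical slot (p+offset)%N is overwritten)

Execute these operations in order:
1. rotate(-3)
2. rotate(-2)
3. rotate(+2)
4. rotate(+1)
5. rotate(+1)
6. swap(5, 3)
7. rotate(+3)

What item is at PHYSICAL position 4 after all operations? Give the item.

Answer: C

Derivation:
After op 1 (rotate(-3)): offset=3, physical=[A,B,C,D,E,F], logical=[D,E,F,A,B,C]
After op 2 (rotate(-2)): offset=1, physical=[A,B,C,D,E,F], logical=[B,C,D,E,F,A]
After op 3 (rotate(+2)): offset=3, physical=[A,B,C,D,E,F], logical=[D,E,F,A,B,C]
After op 4 (rotate(+1)): offset=4, physical=[A,B,C,D,E,F], logical=[E,F,A,B,C,D]
After op 5 (rotate(+1)): offset=5, physical=[A,B,C,D,E,F], logical=[F,A,B,C,D,E]
After op 6 (swap(5, 3)): offset=5, physical=[A,B,E,D,C,F], logical=[F,A,B,E,D,C]
After op 7 (rotate(+3)): offset=2, physical=[A,B,E,D,C,F], logical=[E,D,C,F,A,B]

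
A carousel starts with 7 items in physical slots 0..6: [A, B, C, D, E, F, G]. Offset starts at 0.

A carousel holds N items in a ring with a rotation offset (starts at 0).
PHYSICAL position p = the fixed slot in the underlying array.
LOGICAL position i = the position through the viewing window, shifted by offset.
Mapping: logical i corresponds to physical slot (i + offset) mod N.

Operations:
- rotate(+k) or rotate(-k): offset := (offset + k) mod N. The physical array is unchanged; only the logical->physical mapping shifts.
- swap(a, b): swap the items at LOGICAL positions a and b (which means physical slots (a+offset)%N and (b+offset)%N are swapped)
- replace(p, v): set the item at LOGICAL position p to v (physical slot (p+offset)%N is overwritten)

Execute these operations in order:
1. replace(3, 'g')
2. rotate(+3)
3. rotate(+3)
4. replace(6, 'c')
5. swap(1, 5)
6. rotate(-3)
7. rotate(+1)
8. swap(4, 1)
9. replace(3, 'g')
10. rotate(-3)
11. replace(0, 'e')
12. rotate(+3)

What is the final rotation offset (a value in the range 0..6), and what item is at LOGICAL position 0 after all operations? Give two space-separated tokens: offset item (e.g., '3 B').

Answer: 4 A

Derivation:
After op 1 (replace(3, 'g')): offset=0, physical=[A,B,C,g,E,F,G], logical=[A,B,C,g,E,F,G]
After op 2 (rotate(+3)): offset=3, physical=[A,B,C,g,E,F,G], logical=[g,E,F,G,A,B,C]
After op 3 (rotate(+3)): offset=6, physical=[A,B,C,g,E,F,G], logical=[G,A,B,C,g,E,F]
After op 4 (replace(6, 'c')): offset=6, physical=[A,B,C,g,E,c,G], logical=[G,A,B,C,g,E,c]
After op 5 (swap(1, 5)): offset=6, physical=[E,B,C,g,A,c,G], logical=[G,E,B,C,g,A,c]
After op 6 (rotate(-3)): offset=3, physical=[E,B,C,g,A,c,G], logical=[g,A,c,G,E,B,C]
After op 7 (rotate(+1)): offset=4, physical=[E,B,C,g,A,c,G], logical=[A,c,G,E,B,C,g]
After op 8 (swap(4, 1)): offset=4, physical=[E,c,C,g,A,B,G], logical=[A,B,G,E,c,C,g]
After op 9 (replace(3, 'g')): offset=4, physical=[g,c,C,g,A,B,G], logical=[A,B,G,g,c,C,g]
After op 10 (rotate(-3)): offset=1, physical=[g,c,C,g,A,B,G], logical=[c,C,g,A,B,G,g]
After op 11 (replace(0, 'e')): offset=1, physical=[g,e,C,g,A,B,G], logical=[e,C,g,A,B,G,g]
After op 12 (rotate(+3)): offset=4, physical=[g,e,C,g,A,B,G], logical=[A,B,G,g,e,C,g]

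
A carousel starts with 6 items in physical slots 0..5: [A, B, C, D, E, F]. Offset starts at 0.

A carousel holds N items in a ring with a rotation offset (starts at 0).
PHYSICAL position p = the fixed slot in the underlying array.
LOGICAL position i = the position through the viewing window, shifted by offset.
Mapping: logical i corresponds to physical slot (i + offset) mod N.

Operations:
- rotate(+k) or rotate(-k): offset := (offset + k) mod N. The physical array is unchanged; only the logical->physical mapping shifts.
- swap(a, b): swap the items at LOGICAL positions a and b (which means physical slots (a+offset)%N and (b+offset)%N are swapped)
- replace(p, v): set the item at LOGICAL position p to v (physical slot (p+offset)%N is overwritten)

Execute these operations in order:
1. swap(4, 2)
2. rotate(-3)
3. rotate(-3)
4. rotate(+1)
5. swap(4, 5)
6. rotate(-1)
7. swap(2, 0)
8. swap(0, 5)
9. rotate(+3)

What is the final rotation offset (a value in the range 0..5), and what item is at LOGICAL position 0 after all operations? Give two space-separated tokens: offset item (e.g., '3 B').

Answer: 3 D

Derivation:
After op 1 (swap(4, 2)): offset=0, physical=[A,B,E,D,C,F], logical=[A,B,E,D,C,F]
After op 2 (rotate(-3)): offset=3, physical=[A,B,E,D,C,F], logical=[D,C,F,A,B,E]
After op 3 (rotate(-3)): offset=0, physical=[A,B,E,D,C,F], logical=[A,B,E,D,C,F]
After op 4 (rotate(+1)): offset=1, physical=[A,B,E,D,C,F], logical=[B,E,D,C,F,A]
After op 5 (swap(4, 5)): offset=1, physical=[F,B,E,D,C,A], logical=[B,E,D,C,A,F]
After op 6 (rotate(-1)): offset=0, physical=[F,B,E,D,C,A], logical=[F,B,E,D,C,A]
After op 7 (swap(2, 0)): offset=0, physical=[E,B,F,D,C,A], logical=[E,B,F,D,C,A]
After op 8 (swap(0, 5)): offset=0, physical=[A,B,F,D,C,E], logical=[A,B,F,D,C,E]
After op 9 (rotate(+3)): offset=3, physical=[A,B,F,D,C,E], logical=[D,C,E,A,B,F]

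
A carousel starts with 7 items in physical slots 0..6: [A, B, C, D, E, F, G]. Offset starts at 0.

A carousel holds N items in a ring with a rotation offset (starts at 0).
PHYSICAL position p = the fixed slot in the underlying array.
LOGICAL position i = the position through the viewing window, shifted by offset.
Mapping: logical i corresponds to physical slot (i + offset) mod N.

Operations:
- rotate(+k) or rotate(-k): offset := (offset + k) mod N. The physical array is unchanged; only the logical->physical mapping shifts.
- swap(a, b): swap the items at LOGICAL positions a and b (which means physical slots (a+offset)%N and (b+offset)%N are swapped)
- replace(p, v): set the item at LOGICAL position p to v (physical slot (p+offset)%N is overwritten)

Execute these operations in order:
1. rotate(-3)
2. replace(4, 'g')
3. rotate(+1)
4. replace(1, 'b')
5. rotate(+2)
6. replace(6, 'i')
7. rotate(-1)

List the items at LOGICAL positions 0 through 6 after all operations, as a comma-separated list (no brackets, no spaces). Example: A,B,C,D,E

Answer: i,A,g,C,D,E,F

Derivation:
After op 1 (rotate(-3)): offset=4, physical=[A,B,C,D,E,F,G], logical=[E,F,G,A,B,C,D]
After op 2 (replace(4, 'g')): offset=4, physical=[A,g,C,D,E,F,G], logical=[E,F,G,A,g,C,D]
After op 3 (rotate(+1)): offset=5, physical=[A,g,C,D,E,F,G], logical=[F,G,A,g,C,D,E]
After op 4 (replace(1, 'b')): offset=5, physical=[A,g,C,D,E,F,b], logical=[F,b,A,g,C,D,E]
After op 5 (rotate(+2)): offset=0, physical=[A,g,C,D,E,F,b], logical=[A,g,C,D,E,F,b]
After op 6 (replace(6, 'i')): offset=0, physical=[A,g,C,D,E,F,i], logical=[A,g,C,D,E,F,i]
After op 7 (rotate(-1)): offset=6, physical=[A,g,C,D,E,F,i], logical=[i,A,g,C,D,E,F]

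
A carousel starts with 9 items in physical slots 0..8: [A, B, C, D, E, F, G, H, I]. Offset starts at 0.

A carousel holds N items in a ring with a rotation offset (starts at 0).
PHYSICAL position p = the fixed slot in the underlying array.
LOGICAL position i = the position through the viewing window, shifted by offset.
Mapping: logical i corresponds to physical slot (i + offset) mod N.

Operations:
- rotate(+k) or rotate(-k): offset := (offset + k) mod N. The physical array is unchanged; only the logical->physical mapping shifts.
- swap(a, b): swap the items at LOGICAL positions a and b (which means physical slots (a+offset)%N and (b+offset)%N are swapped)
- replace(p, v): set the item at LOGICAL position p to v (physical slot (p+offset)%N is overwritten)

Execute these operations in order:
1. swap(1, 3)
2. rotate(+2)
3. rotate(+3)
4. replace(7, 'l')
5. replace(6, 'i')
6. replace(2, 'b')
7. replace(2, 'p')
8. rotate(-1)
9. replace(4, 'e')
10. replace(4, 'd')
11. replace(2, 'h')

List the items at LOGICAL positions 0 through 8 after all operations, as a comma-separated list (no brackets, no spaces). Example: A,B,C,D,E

After op 1 (swap(1, 3)): offset=0, physical=[A,D,C,B,E,F,G,H,I], logical=[A,D,C,B,E,F,G,H,I]
After op 2 (rotate(+2)): offset=2, physical=[A,D,C,B,E,F,G,H,I], logical=[C,B,E,F,G,H,I,A,D]
After op 3 (rotate(+3)): offset=5, physical=[A,D,C,B,E,F,G,H,I], logical=[F,G,H,I,A,D,C,B,E]
After op 4 (replace(7, 'l')): offset=5, physical=[A,D,C,l,E,F,G,H,I], logical=[F,G,H,I,A,D,C,l,E]
After op 5 (replace(6, 'i')): offset=5, physical=[A,D,i,l,E,F,G,H,I], logical=[F,G,H,I,A,D,i,l,E]
After op 6 (replace(2, 'b')): offset=5, physical=[A,D,i,l,E,F,G,b,I], logical=[F,G,b,I,A,D,i,l,E]
After op 7 (replace(2, 'p')): offset=5, physical=[A,D,i,l,E,F,G,p,I], logical=[F,G,p,I,A,D,i,l,E]
After op 8 (rotate(-1)): offset=4, physical=[A,D,i,l,E,F,G,p,I], logical=[E,F,G,p,I,A,D,i,l]
After op 9 (replace(4, 'e')): offset=4, physical=[A,D,i,l,E,F,G,p,e], logical=[E,F,G,p,e,A,D,i,l]
After op 10 (replace(4, 'd')): offset=4, physical=[A,D,i,l,E,F,G,p,d], logical=[E,F,G,p,d,A,D,i,l]
After op 11 (replace(2, 'h')): offset=4, physical=[A,D,i,l,E,F,h,p,d], logical=[E,F,h,p,d,A,D,i,l]

Answer: E,F,h,p,d,A,D,i,l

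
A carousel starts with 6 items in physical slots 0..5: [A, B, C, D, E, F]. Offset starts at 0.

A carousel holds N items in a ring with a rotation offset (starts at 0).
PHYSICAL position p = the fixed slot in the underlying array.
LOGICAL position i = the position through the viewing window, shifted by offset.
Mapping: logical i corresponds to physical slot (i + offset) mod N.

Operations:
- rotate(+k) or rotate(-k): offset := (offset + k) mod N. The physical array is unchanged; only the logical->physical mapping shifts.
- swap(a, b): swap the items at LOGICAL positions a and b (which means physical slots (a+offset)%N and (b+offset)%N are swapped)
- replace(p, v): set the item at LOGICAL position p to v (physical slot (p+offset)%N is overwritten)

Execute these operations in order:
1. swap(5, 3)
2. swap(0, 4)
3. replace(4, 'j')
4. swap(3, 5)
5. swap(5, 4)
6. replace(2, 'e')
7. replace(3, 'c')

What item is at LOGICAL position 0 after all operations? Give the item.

After op 1 (swap(5, 3)): offset=0, physical=[A,B,C,F,E,D], logical=[A,B,C,F,E,D]
After op 2 (swap(0, 4)): offset=0, physical=[E,B,C,F,A,D], logical=[E,B,C,F,A,D]
After op 3 (replace(4, 'j')): offset=0, physical=[E,B,C,F,j,D], logical=[E,B,C,F,j,D]
After op 4 (swap(3, 5)): offset=0, physical=[E,B,C,D,j,F], logical=[E,B,C,D,j,F]
After op 5 (swap(5, 4)): offset=0, physical=[E,B,C,D,F,j], logical=[E,B,C,D,F,j]
After op 6 (replace(2, 'e')): offset=0, physical=[E,B,e,D,F,j], logical=[E,B,e,D,F,j]
After op 7 (replace(3, 'c')): offset=0, physical=[E,B,e,c,F,j], logical=[E,B,e,c,F,j]

Answer: E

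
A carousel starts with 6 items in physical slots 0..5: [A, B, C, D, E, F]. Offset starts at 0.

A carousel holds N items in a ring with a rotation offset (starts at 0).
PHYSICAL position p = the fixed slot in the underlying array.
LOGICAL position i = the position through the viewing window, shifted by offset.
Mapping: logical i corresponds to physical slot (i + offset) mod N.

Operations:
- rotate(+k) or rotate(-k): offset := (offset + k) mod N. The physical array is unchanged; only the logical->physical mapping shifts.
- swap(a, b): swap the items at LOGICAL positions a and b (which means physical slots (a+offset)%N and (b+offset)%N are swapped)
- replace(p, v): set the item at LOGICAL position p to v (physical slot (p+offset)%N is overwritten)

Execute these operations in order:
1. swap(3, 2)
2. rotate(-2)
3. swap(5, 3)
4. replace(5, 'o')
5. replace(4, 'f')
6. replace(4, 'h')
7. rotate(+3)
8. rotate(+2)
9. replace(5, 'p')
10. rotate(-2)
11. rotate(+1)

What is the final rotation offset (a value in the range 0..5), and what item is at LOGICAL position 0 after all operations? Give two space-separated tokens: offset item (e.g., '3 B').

After op 1 (swap(3, 2)): offset=0, physical=[A,B,D,C,E,F], logical=[A,B,D,C,E,F]
After op 2 (rotate(-2)): offset=4, physical=[A,B,D,C,E,F], logical=[E,F,A,B,D,C]
After op 3 (swap(5, 3)): offset=4, physical=[A,C,D,B,E,F], logical=[E,F,A,C,D,B]
After op 4 (replace(5, 'o')): offset=4, physical=[A,C,D,o,E,F], logical=[E,F,A,C,D,o]
After op 5 (replace(4, 'f')): offset=4, physical=[A,C,f,o,E,F], logical=[E,F,A,C,f,o]
After op 6 (replace(4, 'h')): offset=4, physical=[A,C,h,o,E,F], logical=[E,F,A,C,h,o]
After op 7 (rotate(+3)): offset=1, physical=[A,C,h,o,E,F], logical=[C,h,o,E,F,A]
After op 8 (rotate(+2)): offset=3, physical=[A,C,h,o,E,F], logical=[o,E,F,A,C,h]
After op 9 (replace(5, 'p')): offset=3, physical=[A,C,p,o,E,F], logical=[o,E,F,A,C,p]
After op 10 (rotate(-2)): offset=1, physical=[A,C,p,o,E,F], logical=[C,p,o,E,F,A]
After op 11 (rotate(+1)): offset=2, physical=[A,C,p,o,E,F], logical=[p,o,E,F,A,C]

Answer: 2 p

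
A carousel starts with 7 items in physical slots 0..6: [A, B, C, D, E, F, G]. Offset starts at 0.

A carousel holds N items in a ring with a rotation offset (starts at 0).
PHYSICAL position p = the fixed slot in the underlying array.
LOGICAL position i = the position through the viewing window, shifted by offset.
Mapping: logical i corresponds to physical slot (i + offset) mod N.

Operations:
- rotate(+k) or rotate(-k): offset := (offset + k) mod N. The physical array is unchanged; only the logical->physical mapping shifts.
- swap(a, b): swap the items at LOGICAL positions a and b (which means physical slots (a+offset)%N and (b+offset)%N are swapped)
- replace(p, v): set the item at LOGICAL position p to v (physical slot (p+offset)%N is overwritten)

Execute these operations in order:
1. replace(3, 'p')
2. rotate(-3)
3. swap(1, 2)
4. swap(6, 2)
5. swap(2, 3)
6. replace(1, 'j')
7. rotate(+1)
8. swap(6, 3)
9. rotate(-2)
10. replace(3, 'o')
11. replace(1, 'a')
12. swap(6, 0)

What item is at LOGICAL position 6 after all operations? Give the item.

Answer: F

Derivation:
After op 1 (replace(3, 'p')): offset=0, physical=[A,B,C,p,E,F,G], logical=[A,B,C,p,E,F,G]
After op 2 (rotate(-3)): offset=4, physical=[A,B,C,p,E,F,G], logical=[E,F,G,A,B,C,p]
After op 3 (swap(1, 2)): offset=4, physical=[A,B,C,p,E,G,F], logical=[E,G,F,A,B,C,p]
After op 4 (swap(6, 2)): offset=4, physical=[A,B,C,F,E,G,p], logical=[E,G,p,A,B,C,F]
After op 5 (swap(2, 3)): offset=4, physical=[p,B,C,F,E,G,A], logical=[E,G,A,p,B,C,F]
After op 6 (replace(1, 'j')): offset=4, physical=[p,B,C,F,E,j,A], logical=[E,j,A,p,B,C,F]
After op 7 (rotate(+1)): offset=5, physical=[p,B,C,F,E,j,A], logical=[j,A,p,B,C,F,E]
After op 8 (swap(6, 3)): offset=5, physical=[p,E,C,F,B,j,A], logical=[j,A,p,E,C,F,B]
After op 9 (rotate(-2)): offset=3, physical=[p,E,C,F,B,j,A], logical=[F,B,j,A,p,E,C]
After op 10 (replace(3, 'o')): offset=3, physical=[p,E,C,F,B,j,o], logical=[F,B,j,o,p,E,C]
After op 11 (replace(1, 'a')): offset=3, physical=[p,E,C,F,a,j,o], logical=[F,a,j,o,p,E,C]
After op 12 (swap(6, 0)): offset=3, physical=[p,E,F,C,a,j,o], logical=[C,a,j,o,p,E,F]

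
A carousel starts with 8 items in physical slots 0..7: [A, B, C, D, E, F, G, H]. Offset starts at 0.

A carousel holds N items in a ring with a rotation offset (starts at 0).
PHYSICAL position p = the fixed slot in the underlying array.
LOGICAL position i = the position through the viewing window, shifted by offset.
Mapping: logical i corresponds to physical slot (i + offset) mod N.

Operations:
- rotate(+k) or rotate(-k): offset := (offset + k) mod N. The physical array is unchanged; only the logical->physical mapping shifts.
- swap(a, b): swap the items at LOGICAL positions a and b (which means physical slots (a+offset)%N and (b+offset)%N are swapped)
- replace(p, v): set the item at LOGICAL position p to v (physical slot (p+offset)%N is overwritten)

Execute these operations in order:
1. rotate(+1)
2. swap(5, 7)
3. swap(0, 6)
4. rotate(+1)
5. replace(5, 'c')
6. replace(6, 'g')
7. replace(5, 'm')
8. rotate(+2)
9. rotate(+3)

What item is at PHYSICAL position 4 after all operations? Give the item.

After op 1 (rotate(+1)): offset=1, physical=[A,B,C,D,E,F,G,H], logical=[B,C,D,E,F,G,H,A]
After op 2 (swap(5, 7)): offset=1, physical=[G,B,C,D,E,F,A,H], logical=[B,C,D,E,F,A,H,G]
After op 3 (swap(0, 6)): offset=1, physical=[G,H,C,D,E,F,A,B], logical=[H,C,D,E,F,A,B,G]
After op 4 (rotate(+1)): offset=2, physical=[G,H,C,D,E,F,A,B], logical=[C,D,E,F,A,B,G,H]
After op 5 (replace(5, 'c')): offset=2, physical=[G,H,C,D,E,F,A,c], logical=[C,D,E,F,A,c,G,H]
After op 6 (replace(6, 'g')): offset=2, physical=[g,H,C,D,E,F,A,c], logical=[C,D,E,F,A,c,g,H]
After op 7 (replace(5, 'm')): offset=2, physical=[g,H,C,D,E,F,A,m], logical=[C,D,E,F,A,m,g,H]
After op 8 (rotate(+2)): offset=4, physical=[g,H,C,D,E,F,A,m], logical=[E,F,A,m,g,H,C,D]
After op 9 (rotate(+3)): offset=7, physical=[g,H,C,D,E,F,A,m], logical=[m,g,H,C,D,E,F,A]

Answer: E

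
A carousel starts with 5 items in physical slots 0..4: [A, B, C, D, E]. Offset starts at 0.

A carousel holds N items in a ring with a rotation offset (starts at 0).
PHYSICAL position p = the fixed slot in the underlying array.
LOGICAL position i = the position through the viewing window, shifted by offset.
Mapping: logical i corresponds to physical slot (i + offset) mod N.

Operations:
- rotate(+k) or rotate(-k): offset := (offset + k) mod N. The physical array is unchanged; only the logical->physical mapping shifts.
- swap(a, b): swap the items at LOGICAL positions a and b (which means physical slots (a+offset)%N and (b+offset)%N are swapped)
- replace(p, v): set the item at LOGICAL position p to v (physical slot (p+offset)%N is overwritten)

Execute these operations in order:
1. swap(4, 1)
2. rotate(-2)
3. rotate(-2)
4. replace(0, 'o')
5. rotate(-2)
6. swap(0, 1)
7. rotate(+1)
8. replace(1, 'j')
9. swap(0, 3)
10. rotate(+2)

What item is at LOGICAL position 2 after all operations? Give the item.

Answer: A

Derivation:
After op 1 (swap(4, 1)): offset=0, physical=[A,E,C,D,B], logical=[A,E,C,D,B]
After op 2 (rotate(-2)): offset=3, physical=[A,E,C,D,B], logical=[D,B,A,E,C]
After op 3 (rotate(-2)): offset=1, physical=[A,E,C,D,B], logical=[E,C,D,B,A]
After op 4 (replace(0, 'o')): offset=1, physical=[A,o,C,D,B], logical=[o,C,D,B,A]
After op 5 (rotate(-2)): offset=4, physical=[A,o,C,D,B], logical=[B,A,o,C,D]
After op 6 (swap(0, 1)): offset=4, physical=[B,o,C,D,A], logical=[A,B,o,C,D]
After op 7 (rotate(+1)): offset=0, physical=[B,o,C,D,A], logical=[B,o,C,D,A]
After op 8 (replace(1, 'j')): offset=0, physical=[B,j,C,D,A], logical=[B,j,C,D,A]
After op 9 (swap(0, 3)): offset=0, physical=[D,j,C,B,A], logical=[D,j,C,B,A]
After op 10 (rotate(+2)): offset=2, physical=[D,j,C,B,A], logical=[C,B,A,D,j]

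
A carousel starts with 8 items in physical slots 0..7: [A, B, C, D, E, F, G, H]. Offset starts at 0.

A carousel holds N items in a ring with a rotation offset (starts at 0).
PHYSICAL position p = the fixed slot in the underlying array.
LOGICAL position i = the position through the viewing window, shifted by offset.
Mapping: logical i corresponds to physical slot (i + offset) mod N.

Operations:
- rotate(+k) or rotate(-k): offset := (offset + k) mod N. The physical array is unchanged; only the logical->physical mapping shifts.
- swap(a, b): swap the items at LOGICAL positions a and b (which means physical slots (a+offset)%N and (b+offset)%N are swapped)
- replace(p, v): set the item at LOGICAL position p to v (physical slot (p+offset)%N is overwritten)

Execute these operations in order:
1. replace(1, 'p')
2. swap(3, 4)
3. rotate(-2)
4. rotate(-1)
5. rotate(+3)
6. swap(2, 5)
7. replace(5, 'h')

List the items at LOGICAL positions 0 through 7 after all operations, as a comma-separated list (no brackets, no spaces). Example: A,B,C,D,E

After op 1 (replace(1, 'p')): offset=0, physical=[A,p,C,D,E,F,G,H], logical=[A,p,C,D,E,F,G,H]
After op 2 (swap(3, 4)): offset=0, physical=[A,p,C,E,D,F,G,H], logical=[A,p,C,E,D,F,G,H]
After op 3 (rotate(-2)): offset=6, physical=[A,p,C,E,D,F,G,H], logical=[G,H,A,p,C,E,D,F]
After op 4 (rotate(-1)): offset=5, physical=[A,p,C,E,D,F,G,H], logical=[F,G,H,A,p,C,E,D]
After op 5 (rotate(+3)): offset=0, physical=[A,p,C,E,D,F,G,H], logical=[A,p,C,E,D,F,G,H]
After op 6 (swap(2, 5)): offset=0, physical=[A,p,F,E,D,C,G,H], logical=[A,p,F,E,D,C,G,H]
After op 7 (replace(5, 'h')): offset=0, physical=[A,p,F,E,D,h,G,H], logical=[A,p,F,E,D,h,G,H]

Answer: A,p,F,E,D,h,G,H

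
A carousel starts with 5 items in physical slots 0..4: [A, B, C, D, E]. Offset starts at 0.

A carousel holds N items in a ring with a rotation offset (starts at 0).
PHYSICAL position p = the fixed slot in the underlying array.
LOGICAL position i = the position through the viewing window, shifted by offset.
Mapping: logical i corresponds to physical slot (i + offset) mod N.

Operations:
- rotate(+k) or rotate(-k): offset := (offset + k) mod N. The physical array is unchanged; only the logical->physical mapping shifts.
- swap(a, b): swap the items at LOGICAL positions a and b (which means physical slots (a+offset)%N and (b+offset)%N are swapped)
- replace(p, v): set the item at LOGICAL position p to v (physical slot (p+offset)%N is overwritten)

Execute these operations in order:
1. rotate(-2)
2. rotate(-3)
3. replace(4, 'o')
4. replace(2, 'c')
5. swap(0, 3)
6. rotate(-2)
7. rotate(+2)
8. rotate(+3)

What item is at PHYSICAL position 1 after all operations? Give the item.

Answer: B

Derivation:
After op 1 (rotate(-2)): offset=3, physical=[A,B,C,D,E], logical=[D,E,A,B,C]
After op 2 (rotate(-3)): offset=0, physical=[A,B,C,D,E], logical=[A,B,C,D,E]
After op 3 (replace(4, 'o')): offset=0, physical=[A,B,C,D,o], logical=[A,B,C,D,o]
After op 4 (replace(2, 'c')): offset=0, physical=[A,B,c,D,o], logical=[A,B,c,D,o]
After op 5 (swap(0, 3)): offset=0, physical=[D,B,c,A,o], logical=[D,B,c,A,o]
After op 6 (rotate(-2)): offset=3, physical=[D,B,c,A,o], logical=[A,o,D,B,c]
After op 7 (rotate(+2)): offset=0, physical=[D,B,c,A,o], logical=[D,B,c,A,o]
After op 8 (rotate(+3)): offset=3, physical=[D,B,c,A,o], logical=[A,o,D,B,c]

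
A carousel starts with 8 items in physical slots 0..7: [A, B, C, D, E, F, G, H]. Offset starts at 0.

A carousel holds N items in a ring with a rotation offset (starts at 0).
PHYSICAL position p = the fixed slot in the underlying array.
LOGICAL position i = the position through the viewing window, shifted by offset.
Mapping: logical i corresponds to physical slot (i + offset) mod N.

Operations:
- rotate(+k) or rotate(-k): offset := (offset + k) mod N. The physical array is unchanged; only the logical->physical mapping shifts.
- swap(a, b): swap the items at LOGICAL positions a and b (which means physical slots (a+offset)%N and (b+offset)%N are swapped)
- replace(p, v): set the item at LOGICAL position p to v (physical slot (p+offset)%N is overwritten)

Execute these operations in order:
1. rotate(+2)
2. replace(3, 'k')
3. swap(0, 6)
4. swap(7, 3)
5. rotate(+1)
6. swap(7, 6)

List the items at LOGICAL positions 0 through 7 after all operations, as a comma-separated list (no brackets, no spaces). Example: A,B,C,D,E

After op 1 (rotate(+2)): offset=2, physical=[A,B,C,D,E,F,G,H], logical=[C,D,E,F,G,H,A,B]
After op 2 (replace(3, 'k')): offset=2, physical=[A,B,C,D,E,k,G,H], logical=[C,D,E,k,G,H,A,B]
After op 3 (swap(0, 6)): offset=2, physical=[C,B,A,D,E,k,G,H], logical=[A,D,E,k,G,H,C,B]
After op 4 (swap(7, 3)): offset=2, physical=[C,k,A,D,E,B,G,H], logical=[A,D,E,B,G,H,C,k]
After op 5 (rotate(+1)): offset=3, physical=[C,k,A,D,E,B,G,H], logical=[D,E,B,G,H,C,k,A]
After op 6 (swap(7, 6)): offset=3, physical=[C,A,k,D,E,B,G,H], logical=[D,E,B,G,H,C,A,k]

Answer: D,E,B,G,H,C,A,k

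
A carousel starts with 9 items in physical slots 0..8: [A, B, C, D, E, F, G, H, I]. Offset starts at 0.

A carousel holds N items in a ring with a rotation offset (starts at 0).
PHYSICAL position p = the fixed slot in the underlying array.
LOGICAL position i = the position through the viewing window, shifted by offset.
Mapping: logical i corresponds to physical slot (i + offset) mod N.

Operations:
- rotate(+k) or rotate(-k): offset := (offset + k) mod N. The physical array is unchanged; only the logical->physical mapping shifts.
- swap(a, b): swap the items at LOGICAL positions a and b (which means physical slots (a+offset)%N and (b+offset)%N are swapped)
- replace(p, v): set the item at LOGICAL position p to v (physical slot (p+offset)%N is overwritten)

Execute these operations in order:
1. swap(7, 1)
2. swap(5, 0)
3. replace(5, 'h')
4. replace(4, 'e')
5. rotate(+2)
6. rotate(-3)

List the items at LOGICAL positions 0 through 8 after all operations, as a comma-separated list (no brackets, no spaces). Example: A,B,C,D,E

Answer: I,F,H,C,D,e,h,G,B

Derivation:
After op 1 (swap(7, 1)): offset=0, physical=[A,H,C,D,E,F,G,B,I], logical=[A,H,C,D,E,F,G,B,I]
After op 2 (swap(5, 0)): offset=0, physical=[F,H,C,D,E,A,G,B,I], logical=[F,H,C,D,E,A,G,B,I]
After op 3 (replace(5, 'h')): offset=0, physical=[F,H,C,D,E,h,G,B,I], logical=[F,H,C,D,E,h,G,B,I]
After op 4 (replace(4, 'e')): offset=0, physical=[F,H,C,D,e,h,G,B,I], logical=[F,H,C,D,e,h,G,B,I]
After op 5 (rotate(+2)): offset=2, physical=[F,H,C,D,e,h,G,B,I], logical=[C,D,e,h,G,B,I,F,H]
After op 6 (rotate(-3)): offset=8, physical=[F,H,C,D,e,h,G,B,I], logical=[I,F,H,C,D,e,h,G,B]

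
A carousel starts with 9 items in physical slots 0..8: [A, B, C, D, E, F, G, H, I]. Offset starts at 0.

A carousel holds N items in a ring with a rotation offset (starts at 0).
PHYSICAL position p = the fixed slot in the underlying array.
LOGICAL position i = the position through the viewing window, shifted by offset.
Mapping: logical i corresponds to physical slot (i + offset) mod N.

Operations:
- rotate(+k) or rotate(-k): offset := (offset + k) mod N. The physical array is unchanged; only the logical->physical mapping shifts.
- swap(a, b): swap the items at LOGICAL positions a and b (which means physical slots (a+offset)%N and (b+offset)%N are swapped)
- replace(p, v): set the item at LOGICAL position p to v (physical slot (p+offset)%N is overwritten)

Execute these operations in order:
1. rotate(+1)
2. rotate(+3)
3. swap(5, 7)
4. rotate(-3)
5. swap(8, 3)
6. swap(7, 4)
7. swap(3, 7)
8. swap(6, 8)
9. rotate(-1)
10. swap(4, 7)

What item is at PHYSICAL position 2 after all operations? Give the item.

After op 1 (rotate(+1)): offset=1, physical=[A,B,C,D,E,F,G,H,I], logical=[B,C,D,E,F,G,H,I,A]
After op 2 (rotate(+3)): offset=4, physical=[A,B,C,D,E,F,G,H,I], logical=[E,F,G,H,I,A,B,C,D]
After op 3 (swap(5, 7)): offset=4, physical=[C,B,A,D,E,F,G,H,I], logical=[E,F,G,H,I,C,B,A,D]
After op 4 (rotate(-3)): offset=1, physical=[C,B,A,D,E,F,G,H,I], logical=[B,A,D,E,F,G,H,I,C]
After op 5 (swap(8, 3)): offset=1, physical=[E,B,A,D,C,F,G,H,I], logical=[B,A,D,C,F,G,H,I,E]
After op 6 (swap(7, 4)): offset=1, physical=[E,B,A,D,C,I,G,H,F], logical=[B,A,D,C,I,G,H,F,E]
After op 7 (swap(3, 7)): offset=1, physical=[E,B,A,D,F,I,G,H,C], logical=[B,A,D,F,I,G,H,C,E]
After op 8 (swap(6, 8)): offset=1, physical=[H,B,A,D,F,I,G,E,C], logical=[B,A,D,F,I,G,E,C,H]
After op 9 (rotate(-1)): offset=0, physical=[H,B,A,D,F,I,G,E,C], logical=[H,B,A,D,F,I,G,E,C]
After op 10 (swap(4, 7)): offset=0, physical=[H,B,A,D,E,I,G,F,C], logical=[H,B,A,D,E,I,G,F,C]

Answer: A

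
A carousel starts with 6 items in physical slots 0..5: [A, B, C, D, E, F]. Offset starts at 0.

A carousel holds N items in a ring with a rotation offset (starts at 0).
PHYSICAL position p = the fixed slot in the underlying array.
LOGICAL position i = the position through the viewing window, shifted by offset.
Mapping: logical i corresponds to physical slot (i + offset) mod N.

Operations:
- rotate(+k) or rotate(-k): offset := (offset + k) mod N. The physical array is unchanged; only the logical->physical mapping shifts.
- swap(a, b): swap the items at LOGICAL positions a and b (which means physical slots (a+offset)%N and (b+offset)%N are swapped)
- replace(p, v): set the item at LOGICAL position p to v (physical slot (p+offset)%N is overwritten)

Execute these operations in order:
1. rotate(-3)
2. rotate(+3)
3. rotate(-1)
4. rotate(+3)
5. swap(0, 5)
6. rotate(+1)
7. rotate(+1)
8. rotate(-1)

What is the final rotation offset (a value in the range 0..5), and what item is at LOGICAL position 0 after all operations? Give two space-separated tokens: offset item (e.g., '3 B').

Answer: 3 D

Derivation:
After op 1 (rotate(-3)): offset=3, physical=[A,B,C,D,E,F], logical=[D,E,F,A,B,C]
After op 2 (rotate(+3)): offset=0, physical=[A,B,C,D,E,F], logical=[A,B,C,D,E,F]
After op 3 (rotate(-1)): offset=5, physical=[A,B,C,D,E,F], logical=[F,A,B,C,D,E]
After op 4 (rotate(+3)): offset=2, physical=[A,B,C,D,E,F], logical=[C,D,E,F,A,B]
After op 5 (swap(0, 5)): offset=2, physical=[A,C,B,D,E,F], logical=[B,D,E,F,A,C]
After op 6 (rotate(+1)): offset=3, physical=[A,C,B,D,E,F], logical=[D,E,F,A,C,B]
After op 7 (rotate(+1)): offset=4, physical=[A,C,B,D,E,F], logical=[E,F,A,C,B,D]
After op 8 (rotate(-1)): offset=3, physical=[A,C,B,D,E,F], logical=[D,E,F,A,C,B]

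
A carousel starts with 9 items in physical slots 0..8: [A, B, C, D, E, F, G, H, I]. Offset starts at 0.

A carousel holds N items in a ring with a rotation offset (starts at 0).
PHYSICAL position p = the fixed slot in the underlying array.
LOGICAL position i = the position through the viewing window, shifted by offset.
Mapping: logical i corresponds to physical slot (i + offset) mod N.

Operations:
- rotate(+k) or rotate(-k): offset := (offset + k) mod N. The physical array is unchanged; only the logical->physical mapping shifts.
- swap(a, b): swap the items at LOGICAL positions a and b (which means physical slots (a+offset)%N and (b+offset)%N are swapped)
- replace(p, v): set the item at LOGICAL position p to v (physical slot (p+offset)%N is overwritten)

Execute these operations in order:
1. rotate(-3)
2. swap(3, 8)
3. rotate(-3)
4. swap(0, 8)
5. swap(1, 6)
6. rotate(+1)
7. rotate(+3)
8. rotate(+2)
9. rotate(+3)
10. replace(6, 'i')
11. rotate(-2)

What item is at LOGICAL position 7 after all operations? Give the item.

After op 1 (rotate(-3)): offset=6, physical=[A,B,C,D,E,F,G,H,I], logical=[G,H,I,A,B,C,D,E,F]
After op 2 (swap(3, 8)): offset=6, physical=[F,B,C,D,E,A,G,H,I], logical=[G,H,I,F,B,C,D,E,A]
After op 3 (rotate(-3)): offset=3, physical=[F,B,C,D,E,A,G,H,I], logical=[D,E,A,G,H,I,F,B,C]
After op 4 (swap(0, 8)): offset=3, physical=[F,B,D,C,E,A,G,H,I], logical=[C,E,A,G,H,I,F,B,D]
After op 5 (swap(1, 6)): offset=3, physical=[E,B,D,C,F,A,G,H,I], logical=[C,F,A,G,H,I,E,B,D]
After op 6 (rotate(+1)): offset=4, physical=[E,B,D,C,F,A,G,H,I], logical=[F,A,G,H,I,E,B,D,C]
After op 7 (rotate(+3)): offset=7, physical=[E,B,D,C,F,A,G,H,I], logical=[H,I,E,B,D,C,F,A,G]
After op 8 (rotate(+2)): offset=0, physical=[E,B,D,C,F,A,G,H,I], logical=[E,B,D,C,F,A,G,H,I]
After op 9 (rotate(+3)): offset=3, physical=[E,B,D,C,F,A,G,H,I], logical=[C,F,A,G,H,I,E,B,D]
After op 10 (replace(6, 'i')): offset=3, physical=[i,B,D,C,F,A,G,H,I], logical=[C,F,A,G,H,I,i,B,D]
After op 11 (rotate(-2)): offset=1, physical=[i,B,D,C,F,A,G,H,I], logical=[B,D,C,F,A,G,H,I,i]

Answer: I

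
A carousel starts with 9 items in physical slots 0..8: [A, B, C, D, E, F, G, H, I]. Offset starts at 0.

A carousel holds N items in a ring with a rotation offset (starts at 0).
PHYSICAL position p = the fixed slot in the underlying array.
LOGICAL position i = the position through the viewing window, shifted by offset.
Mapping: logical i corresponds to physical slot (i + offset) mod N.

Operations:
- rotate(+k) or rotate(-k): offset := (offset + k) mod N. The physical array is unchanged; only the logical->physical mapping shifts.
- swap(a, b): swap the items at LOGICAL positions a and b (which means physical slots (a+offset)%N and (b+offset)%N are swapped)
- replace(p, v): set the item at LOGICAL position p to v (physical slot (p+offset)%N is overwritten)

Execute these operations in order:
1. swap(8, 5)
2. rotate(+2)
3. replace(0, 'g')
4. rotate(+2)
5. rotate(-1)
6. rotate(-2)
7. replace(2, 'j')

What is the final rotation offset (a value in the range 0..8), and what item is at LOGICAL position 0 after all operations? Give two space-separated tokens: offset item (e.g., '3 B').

After op 1 (swap(8, 5)): offset=0, physical=[A,B,C,D,E,I,G,H,F], logical=[A,B,C,D,E,I,G,H,F]
After op 2 (rotate(+2)): offset=2, physical=[A,B,C,D,E,I,G,H,F], logical=[C,D,E,I,G,H,F,A,B]
After op 3 (replace(0, 'g')): offset=2, physical=[A,B,g,D,E,I,G,H,F], logical=[g,D,E,I,G,H,F,A,B]
After op 4 (rotate(+2)): offset=4, physical=[A,B,g,D,E,I,G,H,F], logical=[E,I,G,H,F,A,B,g,D]
After op 5 (rotate(-1)): offset=3, physical=[A,B,g,D,E,I,G,H,F], logical=[D,E,I,G,H,F,A,B,g]
After op 6 (rotate(-2)): offset=1, physical=[A,B,g,D,E,I,G,H,F], logical=[B,g,D,E,I,G,H,F,A]
After op 7 (replace(2, 'j')): offset=1, physical=[A,B,g,j,E,I,G,H,F], logical=[B,g,j,E,I,G,H,F,A]

Answer: 1 B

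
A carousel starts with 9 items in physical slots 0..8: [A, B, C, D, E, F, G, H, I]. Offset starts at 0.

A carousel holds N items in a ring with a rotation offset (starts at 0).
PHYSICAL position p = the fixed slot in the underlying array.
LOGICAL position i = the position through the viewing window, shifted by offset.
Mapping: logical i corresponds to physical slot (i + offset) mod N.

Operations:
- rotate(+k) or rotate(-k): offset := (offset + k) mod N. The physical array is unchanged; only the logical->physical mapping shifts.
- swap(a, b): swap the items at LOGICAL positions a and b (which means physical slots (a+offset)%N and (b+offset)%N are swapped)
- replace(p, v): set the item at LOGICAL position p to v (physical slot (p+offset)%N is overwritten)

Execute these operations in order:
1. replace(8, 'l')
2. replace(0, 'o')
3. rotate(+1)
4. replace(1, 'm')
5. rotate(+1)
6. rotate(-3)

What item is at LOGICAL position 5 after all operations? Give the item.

After op 1 (replace(8, 'l')): offset=0, physical=[A,B,C,D,E,F,G,H,l], logical=[A,B,C,D,E,F,G,H,l]
After op 2 (replace(0, 'o')): offset=0, physical=[o,B,C,D,E,F,G,H,l], logical=[o,B,C,D,E,F,G,H,l]
After op 3 (rotate(+1)): offset=1, physical=[o,B,C,D,E,F,G,H,l], logical=[B,C,D,E,F,G,H,l,o]
After op 4 (replace(1, 'm')): offset=1, physical=[o,B,m,D,E,F,G,H,l], logical=[B,m,D,E,F,G,H,l,o]
After op 5 (rotate(+1)): offset=2, physical=[o,B,m,D,E,F,G,H,l], logical=[m,D,E,F,G,H,l,o,B]
After op 6 (rotate(-3)): offset=8, physical=[o,B,m,D,E,F,G,H,l], logical=[l,o,B,m,D,E,F,G,H]

Answer: E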